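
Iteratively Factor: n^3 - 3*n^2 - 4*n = (n - 4)*(n^2 + n) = (n - 4)*(n + 1)*(n)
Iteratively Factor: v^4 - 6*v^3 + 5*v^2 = (v - 5)*(v^3 - v^2) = v*(v - 5)*(v^2 - v) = v^2*(v - 5)*(v - 1)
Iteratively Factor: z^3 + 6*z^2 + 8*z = (z + 4)*(z^2 + 2*z) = z*(z + 4)*(z + 2)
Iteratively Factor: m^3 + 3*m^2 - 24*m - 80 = (m + 4)*(m^2 - m - 20) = (m + 4)^2*(m - 5)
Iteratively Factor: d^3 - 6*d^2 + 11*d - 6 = (d - 2)*(d^2 - 4*d + 3) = (d - 2)*(d - 1)*(d - 3)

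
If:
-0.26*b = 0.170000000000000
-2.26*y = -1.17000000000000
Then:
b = -0.65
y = 0.52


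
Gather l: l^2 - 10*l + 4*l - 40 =l^2 - 6*l - 40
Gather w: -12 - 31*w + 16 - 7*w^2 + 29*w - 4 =-7*w^2 - 2*w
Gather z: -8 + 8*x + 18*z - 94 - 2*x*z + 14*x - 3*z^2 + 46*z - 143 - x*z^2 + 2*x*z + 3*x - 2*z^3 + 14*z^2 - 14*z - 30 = 25*x - 2*z^3 + z^2*(11 - x) + 50*z - 275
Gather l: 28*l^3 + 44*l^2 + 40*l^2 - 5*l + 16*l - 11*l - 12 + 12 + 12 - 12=28*l^3 + 84*l^2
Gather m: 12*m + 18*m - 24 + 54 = 30*m + 30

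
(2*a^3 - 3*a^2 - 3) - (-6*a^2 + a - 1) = 2*a^3 + 3*a^2 - a - 2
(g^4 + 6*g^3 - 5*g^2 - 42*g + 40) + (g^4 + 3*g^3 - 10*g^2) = 2*g^4 + 9*g^3 - 15*g^2 - 42*g + 40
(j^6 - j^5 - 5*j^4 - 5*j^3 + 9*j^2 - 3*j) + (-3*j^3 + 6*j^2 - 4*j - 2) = j^6 - j^5 - 5*j^4 - 8*j^3 + 15*j^2 - 7*j - 2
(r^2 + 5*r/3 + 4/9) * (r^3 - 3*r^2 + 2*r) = r^5 - 4*r^4/3 - 23*r^3/9 + 2*r^2 + 8*r/9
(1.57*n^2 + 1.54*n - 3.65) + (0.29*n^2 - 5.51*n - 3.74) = 1.86*n^2 - 3.97*n - 7.39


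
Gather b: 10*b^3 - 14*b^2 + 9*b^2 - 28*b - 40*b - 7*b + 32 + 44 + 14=10*b^3 - 5*b^2 - 75*b + 90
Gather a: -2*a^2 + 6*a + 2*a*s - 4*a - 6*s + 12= -2*a^2 + a*(2*s + 2) - 6*s + 12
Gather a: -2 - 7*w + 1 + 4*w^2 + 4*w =4*w^2 - 3*w - 1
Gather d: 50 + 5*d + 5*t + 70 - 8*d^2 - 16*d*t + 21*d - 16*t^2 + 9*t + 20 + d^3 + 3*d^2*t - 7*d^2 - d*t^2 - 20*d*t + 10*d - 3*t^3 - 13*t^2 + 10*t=d^3 + d^2*(3*t - 15) + d*(-t^2 - 36*t + 36) - 3*t^3 - 29*t^2 + 24*t + 140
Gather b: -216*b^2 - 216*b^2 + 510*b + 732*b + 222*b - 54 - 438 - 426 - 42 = -432*b^2 + 1464*b - 960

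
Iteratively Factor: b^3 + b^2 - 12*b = (b)*(b^2 + b - 12) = b*(b - 3)*(b + 4)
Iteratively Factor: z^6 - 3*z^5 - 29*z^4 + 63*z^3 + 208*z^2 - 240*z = (z + 3)*(z^5 - 6*z^4 - 11*z^3 + 96*z^2 - 80*z) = (z - 1)*(z + 3)*(z^4 - 5*z^3 - 16*z^2 + 80*z) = (z - 1)*(z + 3)*(z + 4)*(z^3 - 9*z^2 + 20*z) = (z - 4)*(z - 1)*(z + 3)*(z + 4)*(z^2 - 5*z) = z*(z - 4)*(z - 1)*(z + 3)*(z + 4)*(z - 5)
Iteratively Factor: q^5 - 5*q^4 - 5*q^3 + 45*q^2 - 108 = (q - 3)*(q^4 - 2*q^3 - 11*q^2 + 12*q + 36) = (q - 3)*(q + 2)*(q^3 - 4*q^2 - 3*q + 18) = (q - 3)^2*(q + 2)*(q^2 - q - 6) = (q - 3)^3*(q + 2)*(q + 2)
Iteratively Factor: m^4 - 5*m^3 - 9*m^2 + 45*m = (m - 3)*(m^3 - 2*m^2 - 15*m) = (m - 5)*(m - 3)*(m^2 + 3*m) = (m - 5)*(m - 3)*(m + 3)*(m)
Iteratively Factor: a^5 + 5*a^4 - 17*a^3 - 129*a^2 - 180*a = (a + 4)*(a^4 + a^3 - 21*a^2 - 45*a) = (a + 3)*(a + 4)*(a^3 - 2*a^2 - 15*a) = (a - 5)*(a + 3)*(a + 4)*(a^2 + 3*a) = a*(a - 5)*(a + 3)*(a + 4)*(a + 3)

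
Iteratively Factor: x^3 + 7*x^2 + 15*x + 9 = (x + 3)*(x^2 + 4*x + 3) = (x + 3)^2*(x + 1)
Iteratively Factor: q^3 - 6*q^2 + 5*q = (q - 5)*(q^2 - q) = (q - 5)*(q - 1)*(q)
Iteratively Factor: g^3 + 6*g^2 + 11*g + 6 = (g + 2)*(g^2 + 4*g + 3) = (g + 1)*(g + 2)*(g + 3)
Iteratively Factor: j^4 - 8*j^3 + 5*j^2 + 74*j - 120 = (j - 5)*(j^3 - 3*j^2 - 10*j + 24) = (j - 5)*(j - 2)*(j^2 - j - 12) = (j - 5)*(j - 2)*(j + 3)*(j - 4)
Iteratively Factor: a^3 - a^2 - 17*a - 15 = (a + 1)*(a^2 - 2*a - 15) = (a - 5)*(a + 1)*(a + 3)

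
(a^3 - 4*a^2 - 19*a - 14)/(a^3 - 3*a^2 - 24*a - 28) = (a + 1)/(a + 2)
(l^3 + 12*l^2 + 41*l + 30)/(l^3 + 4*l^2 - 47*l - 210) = (l + 1)/(l - 7)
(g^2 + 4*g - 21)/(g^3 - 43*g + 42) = (g - 3)/(g^2 - 7*g + 6)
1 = 1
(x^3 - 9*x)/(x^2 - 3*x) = x + 3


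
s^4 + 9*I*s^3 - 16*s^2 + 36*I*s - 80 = (s - 2*I)*(s + 2*I)*(s + 4*I)*(s + 5*I)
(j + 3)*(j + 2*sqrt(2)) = j^2 + 2*sqrt(2)*j + 3*j + 6*sqrt(2)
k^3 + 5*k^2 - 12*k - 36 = (k - 3)*(k + 2)*(k + 6)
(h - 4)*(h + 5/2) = h^2 - 3*h/2 - 10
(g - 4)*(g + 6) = g^2 + 2*g - 24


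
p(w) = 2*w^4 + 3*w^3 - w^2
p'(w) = 8*w^3 + 9*w^2 - 2*w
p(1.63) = 24.45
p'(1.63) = 55.30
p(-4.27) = 413.08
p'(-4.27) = -450.20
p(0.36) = 0.04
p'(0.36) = 0.82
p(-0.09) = -0.01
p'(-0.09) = 0.25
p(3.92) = 637.59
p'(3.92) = 612.35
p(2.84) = 190.76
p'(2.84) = 250.16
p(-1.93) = 2.46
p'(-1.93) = -20.13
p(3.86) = 601.63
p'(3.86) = 586.48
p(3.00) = 234.00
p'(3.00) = 291.00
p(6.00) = 3204.00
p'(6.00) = 2040.00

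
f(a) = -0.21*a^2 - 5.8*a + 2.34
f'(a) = -0.42*a - 5.8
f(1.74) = -8.39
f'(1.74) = -6.53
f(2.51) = -13.54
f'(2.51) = -6.85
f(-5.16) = 26.68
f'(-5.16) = -3.63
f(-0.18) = 3.38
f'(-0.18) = -5.72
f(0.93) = -3.24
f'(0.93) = -6.19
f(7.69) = -54.68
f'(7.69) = -9.03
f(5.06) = -32.38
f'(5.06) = -7.93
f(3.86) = -23.18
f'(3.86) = -7.42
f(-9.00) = 37.53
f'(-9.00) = -2.02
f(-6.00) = 29.58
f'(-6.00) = -3.28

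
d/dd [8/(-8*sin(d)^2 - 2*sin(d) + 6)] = 4*(8*sin(d) + 1)*cos(d)/(4*sin(d)^2 + sin(d) - 3)^2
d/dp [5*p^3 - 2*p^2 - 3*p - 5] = 15*p^2 - 4*p - 3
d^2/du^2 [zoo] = 0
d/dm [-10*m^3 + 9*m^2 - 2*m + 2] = -30*m^2 + 18*m - 2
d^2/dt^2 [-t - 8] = 0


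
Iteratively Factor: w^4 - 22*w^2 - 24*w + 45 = (w - 1)*(w^3 + w^2 - 21*w - 45) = (w - 1)*(w + 3)*(w^2 - 2*w - 15) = (w - 1)*(w + 3)^2*(w - 5)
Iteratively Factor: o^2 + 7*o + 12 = (o + 3)*(o + 4)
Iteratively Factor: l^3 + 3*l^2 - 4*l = (l - 1)*(l^2 + 4*l) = (l - 1)*(l + 4)*(l)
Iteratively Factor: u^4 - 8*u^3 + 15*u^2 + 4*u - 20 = (u + 1)*(u^3 - 9*u^2 + 24*u - 20) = (u - 2)*(u + 1)*(u^2 - 7*u + 10) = (u - 5)*(u - 2)*(u + 1)*(u - 2)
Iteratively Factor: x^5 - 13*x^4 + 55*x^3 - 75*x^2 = (x)*(x^4 - 13*x^3 + 55*x^2 - 75*x) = x*(x - 5)*(x^3 - 8*x^2 + 15*x) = x^2*(x - 5)*(x^2 - 8*x + 15) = x^2*(x - 5)*(x - 3)*(x - 5)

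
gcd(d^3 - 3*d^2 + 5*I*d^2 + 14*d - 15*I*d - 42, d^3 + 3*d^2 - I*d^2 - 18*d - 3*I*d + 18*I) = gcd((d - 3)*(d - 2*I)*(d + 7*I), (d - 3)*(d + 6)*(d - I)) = d - 3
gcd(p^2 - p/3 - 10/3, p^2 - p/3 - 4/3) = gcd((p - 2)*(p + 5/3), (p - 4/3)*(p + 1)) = 1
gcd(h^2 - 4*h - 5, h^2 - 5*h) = h - 5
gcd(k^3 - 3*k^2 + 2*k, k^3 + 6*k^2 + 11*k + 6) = 1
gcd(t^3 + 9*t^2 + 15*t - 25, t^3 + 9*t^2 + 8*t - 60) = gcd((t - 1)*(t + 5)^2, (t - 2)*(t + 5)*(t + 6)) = t + 5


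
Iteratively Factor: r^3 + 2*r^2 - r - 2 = (r + 2)*(r^2 - 1) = (r - 1)*(r + 2)*(r + 1)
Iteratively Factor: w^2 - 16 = (w - 4)*(w + 4)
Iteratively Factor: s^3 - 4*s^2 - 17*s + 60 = (s - 3)*(s^2 - s - 20) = (s - 3)*(s + 4)*(s - 5)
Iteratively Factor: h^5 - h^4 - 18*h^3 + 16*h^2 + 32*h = (h + 1)*(h^4 - 2*h^3 - 16*h^2 + 32*h) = (h - 2)*(h + 1)*(h^3 - 16*h) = (h - 4)*(h - 2)*(h + 1)*(h^2 + 4*h) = (h - 4)*(h - 2)*(h + 1)*(h + 4)*(h)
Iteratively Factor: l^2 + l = (l)*(l + 1)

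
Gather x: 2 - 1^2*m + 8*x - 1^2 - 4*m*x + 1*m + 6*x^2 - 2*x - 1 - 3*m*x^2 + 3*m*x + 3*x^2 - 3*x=x^2*(9 - 3*m) + x*(3 - m)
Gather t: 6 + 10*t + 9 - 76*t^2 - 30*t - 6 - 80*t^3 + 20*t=-80*t^3 - 76*t^2 + 9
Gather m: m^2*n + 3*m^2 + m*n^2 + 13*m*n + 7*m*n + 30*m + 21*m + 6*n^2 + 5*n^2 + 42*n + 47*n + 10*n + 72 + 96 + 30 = m^2*(n + 3) + m*(n^2 + 20*n + 51) + 11*n^2 + 99*n + 198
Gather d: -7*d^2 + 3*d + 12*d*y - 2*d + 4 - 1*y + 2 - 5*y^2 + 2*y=-7*d^2 + d*(12*y + 1) - 5*y^2 + y + 6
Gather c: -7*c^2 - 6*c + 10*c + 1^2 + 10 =-7*c^2 + 4*c + 11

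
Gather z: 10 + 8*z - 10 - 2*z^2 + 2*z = -2*z^2 + 10*z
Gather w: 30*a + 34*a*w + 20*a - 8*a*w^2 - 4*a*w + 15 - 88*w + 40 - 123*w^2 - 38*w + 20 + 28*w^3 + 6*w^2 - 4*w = 50*a + 28*w^3 + w^2*(-8*a - 117) + w*(30*a - 130) + 75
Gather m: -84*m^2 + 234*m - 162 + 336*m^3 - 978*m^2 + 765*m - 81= 336*m^3 - 1062*m^2 + 999*m - 243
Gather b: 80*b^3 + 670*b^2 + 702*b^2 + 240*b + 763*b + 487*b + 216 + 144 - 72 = 80*b^3 + 1372*b^2 + 1490*b + 288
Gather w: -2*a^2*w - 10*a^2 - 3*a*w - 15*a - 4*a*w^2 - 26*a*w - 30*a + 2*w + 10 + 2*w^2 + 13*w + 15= -10*a^2 - 45*a + w^2*(2 - 4*a) + w*(-2*a^2 - 29*a + 15) + 25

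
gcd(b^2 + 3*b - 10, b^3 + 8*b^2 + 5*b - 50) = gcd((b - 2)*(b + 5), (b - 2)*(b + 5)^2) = b^2 + 3*b - 10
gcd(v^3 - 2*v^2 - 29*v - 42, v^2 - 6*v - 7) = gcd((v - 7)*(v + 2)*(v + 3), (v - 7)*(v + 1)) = v - 7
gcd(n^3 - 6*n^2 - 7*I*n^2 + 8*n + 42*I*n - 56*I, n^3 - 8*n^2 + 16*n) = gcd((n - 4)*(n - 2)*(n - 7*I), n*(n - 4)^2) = n - 4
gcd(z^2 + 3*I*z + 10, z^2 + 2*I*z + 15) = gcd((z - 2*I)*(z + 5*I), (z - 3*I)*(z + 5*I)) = z + 5*I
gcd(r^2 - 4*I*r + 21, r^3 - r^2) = 1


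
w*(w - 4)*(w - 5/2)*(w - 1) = w^4 - 15*w^3/2 + 33*w^2/2 - 10*w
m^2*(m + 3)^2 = m^4 + 6*m^3 + 9*m^2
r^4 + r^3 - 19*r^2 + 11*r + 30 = (r - 3)*(r - 2)*(r + 1)*(r + 5)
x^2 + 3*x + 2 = (x + 1)*(x + 2)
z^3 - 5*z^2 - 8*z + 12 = (z - 6)*(z - 1)*(z + 2)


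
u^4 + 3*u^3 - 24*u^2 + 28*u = u*(u - 2)^2*(u + 7)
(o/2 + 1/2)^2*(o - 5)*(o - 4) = o^4/4 - 7*o^3/4 + 3*o^2/4 + 31*o/4 + 5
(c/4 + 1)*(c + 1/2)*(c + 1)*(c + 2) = c^4/4 + 15*c^3/8 + 35*c^2/8 + 15*c/4 + 1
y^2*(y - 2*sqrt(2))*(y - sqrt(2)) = y^4 - 3*sqrt(2)*y^3 + 4*y^2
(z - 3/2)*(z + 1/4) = z^2 - 5*z/4 - 3/8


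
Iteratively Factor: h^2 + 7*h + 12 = (h + 4)*(h + 3)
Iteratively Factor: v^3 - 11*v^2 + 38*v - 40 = (v - 4)*(v^2 - 7*v + 10) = (v - 5)*(v - 4)*(v - 2)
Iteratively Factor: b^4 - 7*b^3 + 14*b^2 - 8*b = (b - 1)*(b^3 - 6*b^2 + 8*b) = (b - 4)*(b - 1)*(b^2 - 2*b) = (b - 4)*(b - 2)*(b - 1)*(b)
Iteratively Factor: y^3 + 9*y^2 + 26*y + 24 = (y + 3)*(y^2 + 6*y + 8) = (y + 2)*(y + 3)*(y + 4)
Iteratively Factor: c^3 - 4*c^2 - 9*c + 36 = (c - 4)*(c^2 - 9) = (c - 4)*(c - 3)*(c + 3)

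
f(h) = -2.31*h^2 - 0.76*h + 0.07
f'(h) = -4.62*h - 0.76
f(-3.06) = -19.23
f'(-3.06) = 13.38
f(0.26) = -0.28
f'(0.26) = -1.96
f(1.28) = -4.69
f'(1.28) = -6.67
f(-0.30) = 0.09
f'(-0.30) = 0.63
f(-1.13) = -2.02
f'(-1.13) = 4.46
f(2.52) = -16.51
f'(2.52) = -12.40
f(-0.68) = -0.48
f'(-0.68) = 2.38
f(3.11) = -24.64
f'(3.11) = -15.13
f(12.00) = -341.69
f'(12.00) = -56.20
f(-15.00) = -508.28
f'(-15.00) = 68.54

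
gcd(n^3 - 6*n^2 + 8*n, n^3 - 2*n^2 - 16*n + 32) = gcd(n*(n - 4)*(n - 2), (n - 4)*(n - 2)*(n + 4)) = n^2 - 6*n + 8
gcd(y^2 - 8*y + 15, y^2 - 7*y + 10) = y - 5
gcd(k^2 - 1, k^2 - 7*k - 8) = k + 1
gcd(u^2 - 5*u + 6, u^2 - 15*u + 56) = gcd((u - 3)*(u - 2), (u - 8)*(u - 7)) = 1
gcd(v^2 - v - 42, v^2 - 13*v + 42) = v - 7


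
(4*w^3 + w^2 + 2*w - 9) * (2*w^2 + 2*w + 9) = 8*w^5 + 10*w^4 + 42*w^3 - 5*w^2 - 81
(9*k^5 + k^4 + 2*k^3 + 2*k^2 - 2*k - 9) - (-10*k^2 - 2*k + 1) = 9*k^5 + k^4 + 2*k^3 + 12*k^2 - 10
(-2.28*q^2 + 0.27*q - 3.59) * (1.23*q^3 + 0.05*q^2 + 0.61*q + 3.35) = -2.8044*q^5 + 0.2181*q^4 - 5.793*q^3 - 7.6528*q^2 - 1.2854*q - 12.0265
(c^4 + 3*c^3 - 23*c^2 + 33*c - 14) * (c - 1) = c^5 + 2*c^4 - 26*c^3 + 56*c^2 - 47*c + 14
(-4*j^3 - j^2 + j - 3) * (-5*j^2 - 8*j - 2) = 20*j^5 + 37*j^4 + 11*j^3 + 9*j^2 + 22*j + 6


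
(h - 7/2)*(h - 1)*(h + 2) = h^3 - 5*h^2/2 - 11*h/2 + 7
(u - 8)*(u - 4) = u^2 - 12*u + 32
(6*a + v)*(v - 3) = 6*a*v - 18*a + v^2 - 3*v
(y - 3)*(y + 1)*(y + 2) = y^3 - 7*y - 6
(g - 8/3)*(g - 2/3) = g^2 - 10*g/3 + 16/9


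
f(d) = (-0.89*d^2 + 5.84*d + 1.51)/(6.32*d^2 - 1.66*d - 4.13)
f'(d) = (1.66 - 12.64*d)*(-0.89*d^2 + 5.84*d + 1.51)/(6.32*d^2 - 1.66*d - 4.13)^2 + (5.84 - 1.78*d)/(6.32*d^2 - 1.66*d - 4.13)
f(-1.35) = -0.83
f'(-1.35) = -0.76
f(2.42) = 0.36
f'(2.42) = -0.31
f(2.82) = 0.26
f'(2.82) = -0.20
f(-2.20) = -0.52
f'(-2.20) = -0.18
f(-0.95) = -1.54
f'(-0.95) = -4.28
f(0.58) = -1.55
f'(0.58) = -4.58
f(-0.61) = 3.11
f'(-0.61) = -47.14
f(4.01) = 0.12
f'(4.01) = -0.08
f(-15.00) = -0.20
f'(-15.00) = -0.00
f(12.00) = -0.06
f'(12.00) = -0.01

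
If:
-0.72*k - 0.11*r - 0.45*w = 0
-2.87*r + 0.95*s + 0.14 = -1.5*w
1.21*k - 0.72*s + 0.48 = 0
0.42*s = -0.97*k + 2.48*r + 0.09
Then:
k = 0.18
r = 0.20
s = 0.96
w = -0.33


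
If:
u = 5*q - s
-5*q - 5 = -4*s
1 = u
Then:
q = 3/5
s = 2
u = 1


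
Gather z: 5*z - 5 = 5*z - 5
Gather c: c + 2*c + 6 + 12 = 3*c + 18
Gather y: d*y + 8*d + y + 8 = 8*d + y*(d + 1) + 8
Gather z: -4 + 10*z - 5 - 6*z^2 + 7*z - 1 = -6*z^2 + 17*z - 10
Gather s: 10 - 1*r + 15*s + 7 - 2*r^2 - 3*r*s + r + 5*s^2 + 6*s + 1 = -2*r^2 + 5*s^2 + s*(21 - 3*r) + 18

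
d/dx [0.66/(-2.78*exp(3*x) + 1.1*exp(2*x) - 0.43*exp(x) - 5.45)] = (5.5044*exp(2*x) - 1.452*exp(x) + 0.2838)*exp(x)/(2.78*exp(3*x) - 1.1*exp(2*x) + 0.43*exp(x) + 5.45)^2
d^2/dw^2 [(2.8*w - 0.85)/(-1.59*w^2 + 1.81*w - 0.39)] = (-(2.8*w - 0.85)*(3.18*w - 1.81)*(6.36*w - 3.62) + (26.712*w - 12.839)*(1.59*w^2 - 1.81*w + 0.39))/(1.59*w^2 - 1.81*w + 0.39)^3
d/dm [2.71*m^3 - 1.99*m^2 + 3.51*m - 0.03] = 8.13*m^2 - 3.98*m + 3.51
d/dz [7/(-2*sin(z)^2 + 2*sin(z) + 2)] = 7*(2*sin(z) - 1)*cos(z)/(2*(sin(z) + cos(z)^2)^2)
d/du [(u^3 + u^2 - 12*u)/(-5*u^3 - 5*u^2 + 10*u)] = 2*(-2*u - 1)/(u^4 + 2*u^3 - 3*u^2 - 4*u + 4)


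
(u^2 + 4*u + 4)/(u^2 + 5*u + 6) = (u + 2)/(u + 3)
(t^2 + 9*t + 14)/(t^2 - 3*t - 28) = (t^2 + 9*t + 14)/(t^2 - 3*t - 28)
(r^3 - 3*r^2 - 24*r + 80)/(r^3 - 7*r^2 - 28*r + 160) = (r - 4)/(r - 8)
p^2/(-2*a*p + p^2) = p/(-2*a + p)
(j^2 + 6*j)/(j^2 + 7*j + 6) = j/(j + 1)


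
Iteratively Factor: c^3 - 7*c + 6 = (c + 3)*(c^2 - 3*c + 2) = (c - 2)*(c + 3)*(c - 1)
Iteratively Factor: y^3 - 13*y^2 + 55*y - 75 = (y - 3)*(y^2 - 10*y + 25) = (y - 5)*(y - 3)*(y - 5)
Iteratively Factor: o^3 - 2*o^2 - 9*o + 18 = (o - 3)*(o^2 + o - 6) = (o - 3)*(o + 3)*(o - 2)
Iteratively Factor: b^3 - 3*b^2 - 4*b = (b - 4)*(b^2 + b) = b*(b - 4)*(b + 1)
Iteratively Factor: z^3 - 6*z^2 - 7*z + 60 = (z + 3)*(z^2 - 9*z + 20) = (z - 5)*(z + 3)*(z - 4)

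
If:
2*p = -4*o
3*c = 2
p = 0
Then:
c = 2/3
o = 0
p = 0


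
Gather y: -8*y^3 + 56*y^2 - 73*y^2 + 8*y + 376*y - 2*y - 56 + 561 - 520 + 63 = -8*y^3 - 17*y^2 + 382*y + 48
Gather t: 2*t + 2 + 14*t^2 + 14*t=14*t^2 + 16*t + 2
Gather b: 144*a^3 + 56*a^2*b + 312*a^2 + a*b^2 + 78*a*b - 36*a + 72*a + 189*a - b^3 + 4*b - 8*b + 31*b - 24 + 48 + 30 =144*a^3 + 312*a^2 + a*b^2 + 225*a - b^3 + b*(56*a^2 + 78*a + 27) + 54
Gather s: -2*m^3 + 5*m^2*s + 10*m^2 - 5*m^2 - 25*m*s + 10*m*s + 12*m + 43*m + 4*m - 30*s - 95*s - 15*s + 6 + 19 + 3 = -2*m^3 + 5*m^2 + 59*m + s*(5*m^2 - 15*m - 140) + 28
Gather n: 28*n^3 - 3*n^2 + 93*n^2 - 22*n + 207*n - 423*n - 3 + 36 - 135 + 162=28*n^3 + 90*n^2 - 238*n + 60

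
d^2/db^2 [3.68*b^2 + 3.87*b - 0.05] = 7.36000000000000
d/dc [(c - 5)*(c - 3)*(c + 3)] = 3*c^2 - 10*c - 9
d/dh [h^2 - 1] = 2*h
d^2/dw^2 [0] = 0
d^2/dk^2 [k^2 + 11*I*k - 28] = 2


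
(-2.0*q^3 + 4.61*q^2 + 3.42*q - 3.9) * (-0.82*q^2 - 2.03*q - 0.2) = 1.64*q^5 + 0.279799999999999*q^4 - 11.7627*q^3 - 4.6666*q^2 + 7.233*q + 0.78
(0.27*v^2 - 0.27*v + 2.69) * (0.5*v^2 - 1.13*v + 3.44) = 0.135*v^4 - 0.4401*v^3 + 2.5789*v^2 - 3.9685*v + 9.2536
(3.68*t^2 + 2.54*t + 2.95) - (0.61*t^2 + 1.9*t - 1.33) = 3.07*t^2 + 0.64*t + 4.28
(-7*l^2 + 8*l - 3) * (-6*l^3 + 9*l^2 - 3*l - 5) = 42*l^5 - 111*l^4 + 111*l^3 - 16*l^2 - 31*l + 15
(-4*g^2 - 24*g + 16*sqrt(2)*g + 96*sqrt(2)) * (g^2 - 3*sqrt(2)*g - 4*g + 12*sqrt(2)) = -4*g^4 - 8*g^3 + 28*sqrt(2)*g^3 + 56*sqrt(2)*g^2 - 672*sqrt(2)*g - 192*g + 2304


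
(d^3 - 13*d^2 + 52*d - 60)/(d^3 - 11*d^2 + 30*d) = (d - 2)/d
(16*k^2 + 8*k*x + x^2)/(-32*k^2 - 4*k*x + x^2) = (4*k + x)/(-8*k + x)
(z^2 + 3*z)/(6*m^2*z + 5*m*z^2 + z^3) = (z + 3)/(6*m^2 + 5*m*z + z^2)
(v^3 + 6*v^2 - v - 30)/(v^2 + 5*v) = v + 1 - 6/v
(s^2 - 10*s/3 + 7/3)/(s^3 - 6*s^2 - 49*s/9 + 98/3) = 3*(s - 1)/(3*s^2 - 11*s - 42)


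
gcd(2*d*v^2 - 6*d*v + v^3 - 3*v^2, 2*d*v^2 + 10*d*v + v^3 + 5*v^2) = 2*d*v + v^2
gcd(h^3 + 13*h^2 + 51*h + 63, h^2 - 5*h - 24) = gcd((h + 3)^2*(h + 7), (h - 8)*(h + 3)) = h + 3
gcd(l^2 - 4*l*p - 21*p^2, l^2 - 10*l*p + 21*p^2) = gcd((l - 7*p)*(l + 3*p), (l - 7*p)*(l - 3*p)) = -l + 7*p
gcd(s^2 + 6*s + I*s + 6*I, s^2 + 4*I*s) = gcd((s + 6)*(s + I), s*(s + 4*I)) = 1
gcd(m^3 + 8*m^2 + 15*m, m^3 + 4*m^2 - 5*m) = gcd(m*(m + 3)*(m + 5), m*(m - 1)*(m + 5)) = m^2 + 5*m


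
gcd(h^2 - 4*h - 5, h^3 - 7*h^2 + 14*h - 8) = 1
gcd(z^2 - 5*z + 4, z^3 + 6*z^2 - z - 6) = z - 1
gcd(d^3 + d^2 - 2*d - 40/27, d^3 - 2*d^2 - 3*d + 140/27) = d^2 + d/3 - 20/9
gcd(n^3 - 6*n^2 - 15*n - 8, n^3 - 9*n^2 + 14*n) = 1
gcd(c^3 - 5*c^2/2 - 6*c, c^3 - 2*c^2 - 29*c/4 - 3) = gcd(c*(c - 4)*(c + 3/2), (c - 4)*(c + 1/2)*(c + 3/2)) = c^2 - 5*c/2 - 6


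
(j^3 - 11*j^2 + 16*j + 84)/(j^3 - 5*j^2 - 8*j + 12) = (j - 7)/(j - 1)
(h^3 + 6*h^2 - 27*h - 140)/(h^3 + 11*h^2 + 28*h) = (h - 5)/h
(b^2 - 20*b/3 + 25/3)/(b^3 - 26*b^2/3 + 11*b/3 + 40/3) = (b - 5)/(b^2 - 7*b - 8)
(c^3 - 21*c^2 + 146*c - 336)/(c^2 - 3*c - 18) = (c^2 - 15*c + 56)/(c + 3)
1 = 1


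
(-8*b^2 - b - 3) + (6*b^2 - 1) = -2*b^2 - b - 4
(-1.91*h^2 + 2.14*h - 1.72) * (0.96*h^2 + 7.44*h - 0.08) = -1.8336*h^4 - 12.156*h^3 + 14.4232*h^2 - 12.968*h + 0.1376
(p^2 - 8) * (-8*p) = -8*p^3 + 64*p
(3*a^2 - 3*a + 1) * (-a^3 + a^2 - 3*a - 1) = -3*a^5 + 6*a^4 - 13*a^3 + 7*a^2 - 1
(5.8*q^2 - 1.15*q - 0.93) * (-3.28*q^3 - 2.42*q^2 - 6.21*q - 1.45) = -19.024*q^5 - 10.264*q^4 - 30.1846*q^3 + 0.9821*q^2 + 7.4428*q + 1.3485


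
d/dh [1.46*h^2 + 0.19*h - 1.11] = 2.92*h + 0.19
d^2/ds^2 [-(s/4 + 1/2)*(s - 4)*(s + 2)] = -3*s/2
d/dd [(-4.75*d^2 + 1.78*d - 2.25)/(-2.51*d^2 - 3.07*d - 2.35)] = (19.0503*d^2 + 11.03*d - 11.0905)/(6.3001*d^4 + 15.4114*d^3 + 21.2219*d^2 + 14.429*d + 5.5225)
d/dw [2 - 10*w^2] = -20*w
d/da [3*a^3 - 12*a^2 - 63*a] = 9*a^2 - 24*a - 63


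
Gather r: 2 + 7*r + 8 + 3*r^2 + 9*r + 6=3*r^2 + 16*r + 16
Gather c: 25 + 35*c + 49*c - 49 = 84*c - 24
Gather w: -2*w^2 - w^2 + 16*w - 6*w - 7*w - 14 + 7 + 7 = -3*w^2 + 3*w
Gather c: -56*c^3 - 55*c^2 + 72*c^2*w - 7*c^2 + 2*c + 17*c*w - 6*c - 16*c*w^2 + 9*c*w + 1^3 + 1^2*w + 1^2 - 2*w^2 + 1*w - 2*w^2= -56*c^3 + c^2*(72*w - 62) + c*(-16*w^2 + 26*w - 4) - 4*w^2 + 2*w + 2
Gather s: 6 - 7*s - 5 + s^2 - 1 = s^2 - 7*s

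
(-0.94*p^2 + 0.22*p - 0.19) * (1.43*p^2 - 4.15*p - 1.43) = -1.3442*p^4 + 4.2156*p^3 + 0.1595*p^2 + 0.4739*p + 0.2717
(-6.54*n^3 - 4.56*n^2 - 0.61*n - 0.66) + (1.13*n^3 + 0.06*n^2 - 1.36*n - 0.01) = -5.41*n^3 - 4.5*n^2 - 1.97*n - 0.67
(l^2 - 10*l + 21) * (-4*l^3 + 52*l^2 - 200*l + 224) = -4*l^5 + 92*l^4 - 804*l^3 + 3316*l^2 - 6440*l + 4704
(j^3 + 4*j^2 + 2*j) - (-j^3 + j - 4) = 2*j^3 + 4*j^2 + j + 4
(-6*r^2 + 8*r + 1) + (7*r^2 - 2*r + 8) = r^2 + 6*r + 9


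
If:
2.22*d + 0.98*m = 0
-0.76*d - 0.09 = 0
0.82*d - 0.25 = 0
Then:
No Solution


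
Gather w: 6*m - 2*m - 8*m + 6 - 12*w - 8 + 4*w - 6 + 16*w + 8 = -4*m + 8*w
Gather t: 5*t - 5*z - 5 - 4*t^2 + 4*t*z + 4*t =-4*t^2 + t*(4*z + 9) - 5*z - 5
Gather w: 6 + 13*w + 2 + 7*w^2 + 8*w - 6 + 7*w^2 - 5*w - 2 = 14*w^2 + 16*w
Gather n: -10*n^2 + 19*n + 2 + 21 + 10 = -10*n^2 + 19*n + 33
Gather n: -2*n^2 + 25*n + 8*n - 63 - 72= -2*n^2 + 33*n - 135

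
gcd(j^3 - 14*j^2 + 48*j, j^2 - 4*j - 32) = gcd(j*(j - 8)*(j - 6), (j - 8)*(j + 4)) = j - 8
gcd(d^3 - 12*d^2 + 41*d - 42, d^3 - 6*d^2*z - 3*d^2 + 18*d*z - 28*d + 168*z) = d - 7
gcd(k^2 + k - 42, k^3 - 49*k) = k + 7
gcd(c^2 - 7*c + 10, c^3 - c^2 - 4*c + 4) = c - 2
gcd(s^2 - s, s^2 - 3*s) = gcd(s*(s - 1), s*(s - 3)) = s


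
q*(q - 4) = q^2 - 4*q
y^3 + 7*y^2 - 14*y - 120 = (y - 4)*(y + 5)*(y + 6)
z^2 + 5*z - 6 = (z - 1)*(z + 6)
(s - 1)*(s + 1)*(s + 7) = s^3 + 7*s^2 - s - 7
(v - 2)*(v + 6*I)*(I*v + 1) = I*v^3 - 5*v^2 - 2*I*v^2 + 10*v + 6*I*v - 12*I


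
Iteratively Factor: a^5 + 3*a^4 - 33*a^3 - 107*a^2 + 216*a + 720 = (a - 5)*(a^4 + 8*a^3 + 7*a^2 - 72*a - 144) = (a - 5)*(a + 4)*(a^3 + 4*a^2 - 9*a - 36) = (a - 5)*(a + 4)^2*(a^2 - 9) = (a - 5)*(a - 3)*(a + 4)^2*(a + 3)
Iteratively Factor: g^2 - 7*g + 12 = (g - 4)*(g - 3)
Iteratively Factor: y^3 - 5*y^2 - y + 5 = (y + 1)*(y^2 - 6*y + 5) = (y - 5)*(y + 1)*(y - 1)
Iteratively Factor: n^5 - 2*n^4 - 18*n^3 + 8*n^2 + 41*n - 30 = (n + 2)*(n^4 - 4*n^3 - 10*n^2 + 28*n - 15) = (n + 2)*(n + 3)*(n^3 - 7*n^2 + 11*n - 5) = (n - 1)*(n + 2)*(n + 3)*(n^2 - 6*n + 5) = (n - 1)^2*(n + 2)*(n + 3)*(n - 5)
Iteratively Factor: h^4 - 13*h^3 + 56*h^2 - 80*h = (h - 5)*(h^3 - 8*h^2 + 16*h) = h*(h - 5)*(h^2 - 8*h + 16) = h*(h - 5)*(h - 4)*(h - 4)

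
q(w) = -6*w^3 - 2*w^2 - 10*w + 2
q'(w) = -18*w^2 - 4*w - 10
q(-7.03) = 2058.03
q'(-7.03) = -871.46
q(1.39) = -31.88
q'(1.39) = -50.34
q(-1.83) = 50.37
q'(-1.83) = -62.96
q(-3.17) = 204.73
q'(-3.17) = -178.20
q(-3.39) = 246.67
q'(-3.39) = -203.30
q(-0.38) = 5.84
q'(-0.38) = -11.08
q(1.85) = -61.33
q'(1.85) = -79.00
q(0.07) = 1.29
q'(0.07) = -10.37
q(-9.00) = 4304.00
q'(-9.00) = -1432.00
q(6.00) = -1426.00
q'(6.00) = -682.00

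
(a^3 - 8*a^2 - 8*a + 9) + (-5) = a^3 - 8*a^2 - 8*a + 4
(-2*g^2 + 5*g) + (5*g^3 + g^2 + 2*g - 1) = 5*g^3 - g^2 + 7*g - 1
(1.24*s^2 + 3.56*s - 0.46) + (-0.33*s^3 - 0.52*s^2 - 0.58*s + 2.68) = -0.33*s^3 + 0.72*s^2 + 2.98*s + 2.22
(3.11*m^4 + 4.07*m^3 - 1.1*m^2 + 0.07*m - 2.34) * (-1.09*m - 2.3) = -3.3899*m^5 - 11.5893*m^4 - 8.162*m^3 + 2.4537*m^2 + 2.3896*m + 5.382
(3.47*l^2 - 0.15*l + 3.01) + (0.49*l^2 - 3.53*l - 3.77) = 3.96*l^2 - 3.68*l - 0.76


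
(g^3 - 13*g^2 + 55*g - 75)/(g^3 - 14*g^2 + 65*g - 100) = (g - 3)/(g - 4)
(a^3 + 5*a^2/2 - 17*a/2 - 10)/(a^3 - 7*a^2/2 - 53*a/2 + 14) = (2*a^2 - 3*a - 5)/(2*a^2 - 15*a + 7)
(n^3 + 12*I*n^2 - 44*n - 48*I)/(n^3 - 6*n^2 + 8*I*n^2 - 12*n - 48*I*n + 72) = (n + 4*I)/(n - 6)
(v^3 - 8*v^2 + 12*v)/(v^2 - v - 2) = v*(v - 6)/(v + 1)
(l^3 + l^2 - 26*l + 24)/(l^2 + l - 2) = (l^2 + 2*l - 24)/(l + 2)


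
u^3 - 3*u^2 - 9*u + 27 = (u - 3)^2*(u + 3)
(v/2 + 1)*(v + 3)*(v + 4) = v^3/2 + 9*v^2/2 + 13*v + 12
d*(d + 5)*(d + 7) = d^3 + 12*d^2 + 35*d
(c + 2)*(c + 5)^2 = c^3 + 12*c^2 + 45*c + 50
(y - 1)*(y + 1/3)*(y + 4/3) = y^3 + 2*y^2/3 - 11*y/9 - 4/9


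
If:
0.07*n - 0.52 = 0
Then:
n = 7.43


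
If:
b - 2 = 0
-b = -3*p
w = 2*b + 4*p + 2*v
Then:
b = 2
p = 2/3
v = w/2 - 10/3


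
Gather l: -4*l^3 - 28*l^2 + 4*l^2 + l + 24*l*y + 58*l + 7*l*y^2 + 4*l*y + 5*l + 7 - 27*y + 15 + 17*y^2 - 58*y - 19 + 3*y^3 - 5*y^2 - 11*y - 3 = -4*l^3 - 24*l^2 + l*(7*y^2 + 28*y + 64) + 3*y^3 + 12*y^2 - 96*y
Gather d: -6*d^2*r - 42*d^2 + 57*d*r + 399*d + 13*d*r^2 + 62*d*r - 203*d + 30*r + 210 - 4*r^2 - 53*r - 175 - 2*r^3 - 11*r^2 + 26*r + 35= d^2*(-6*r - 42) + d*(13*r^2 + 119*r + 196) - 2*r^3 - 15*r^2 + 3*r + 70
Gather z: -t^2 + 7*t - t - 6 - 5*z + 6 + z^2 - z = -t^2 + 6*t + z^2 - 6*z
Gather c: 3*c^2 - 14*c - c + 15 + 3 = 3*c^2 - 15*c + 18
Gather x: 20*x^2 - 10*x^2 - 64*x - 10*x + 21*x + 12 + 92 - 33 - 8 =10*x^2 - 53*x + 63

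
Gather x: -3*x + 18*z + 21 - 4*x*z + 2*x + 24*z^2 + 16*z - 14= x*(-4*z - 1) + 24*z^2 + 34*z + 7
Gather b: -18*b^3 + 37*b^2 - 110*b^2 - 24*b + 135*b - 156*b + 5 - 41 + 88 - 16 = -18*b^3 - 73*b^2 - 45*b + 36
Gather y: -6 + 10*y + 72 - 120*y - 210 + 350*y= 240*y - 144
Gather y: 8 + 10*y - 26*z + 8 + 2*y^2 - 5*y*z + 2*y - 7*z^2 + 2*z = 2*y^2 + y*(12 - 5*z) - 7*z^2 - 24*z + 16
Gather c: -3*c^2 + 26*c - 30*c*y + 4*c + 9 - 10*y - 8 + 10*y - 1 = -3*c^2 + c*(30 - 30*y)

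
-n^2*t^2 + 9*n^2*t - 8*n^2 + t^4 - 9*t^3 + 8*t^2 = (-n + t)*(n + t)*(t - 8)*(t - 1)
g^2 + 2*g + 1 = (g + 1)^2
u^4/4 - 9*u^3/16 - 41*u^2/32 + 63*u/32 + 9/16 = (u/4 + 1/2)*(u - 3)*(u - 3/2)*(u + 1/4)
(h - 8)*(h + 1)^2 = h^3 - 6*h^2 - 15*h - 8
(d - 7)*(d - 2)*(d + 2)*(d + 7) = d^4 - 53*d^2 + 196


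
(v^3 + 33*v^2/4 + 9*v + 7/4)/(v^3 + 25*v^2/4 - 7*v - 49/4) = (4*v + 1)/(4*v - 7)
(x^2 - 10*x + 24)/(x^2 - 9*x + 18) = (x - 4)/(x - 3)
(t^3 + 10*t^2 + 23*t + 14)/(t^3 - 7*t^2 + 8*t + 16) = (t^2 + 9*t + 14)/(t^2 - 8*t + 16)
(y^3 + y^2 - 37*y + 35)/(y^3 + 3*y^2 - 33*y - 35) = (y - 1)/(y + 1)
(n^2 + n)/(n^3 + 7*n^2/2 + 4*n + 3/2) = 2*n/(2*n^2 + 5*n + 3)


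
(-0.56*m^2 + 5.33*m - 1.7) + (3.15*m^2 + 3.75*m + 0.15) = 2.59*m^2 + 9.08*m - 1.55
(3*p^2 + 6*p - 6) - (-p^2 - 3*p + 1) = 4*p^2 + 9*p - 7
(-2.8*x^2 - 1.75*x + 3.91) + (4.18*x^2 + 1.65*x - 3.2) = 1.38*x^2 - 0.1*x + 0.71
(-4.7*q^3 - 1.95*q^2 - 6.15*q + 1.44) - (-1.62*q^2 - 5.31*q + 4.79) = -4.7*q^3 - 0.33*q^2 - 0.840000000000001*q - 3.35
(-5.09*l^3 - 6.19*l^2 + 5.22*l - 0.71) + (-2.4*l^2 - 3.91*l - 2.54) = -5.09*l^3 - 8.59*l^2 + 1.31*l - 3.25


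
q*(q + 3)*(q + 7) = q^3 + 10*q^2 + 21*q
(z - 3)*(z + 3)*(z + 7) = z^3 + 7*z^2 - 9*z - 63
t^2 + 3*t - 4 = (t - 1)*(t + 4)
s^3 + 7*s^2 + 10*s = s*(s + 2)*(s + 5)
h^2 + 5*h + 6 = (h + 2)*(h + 3)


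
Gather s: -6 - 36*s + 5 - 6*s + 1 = -42*s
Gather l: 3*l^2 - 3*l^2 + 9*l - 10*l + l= 0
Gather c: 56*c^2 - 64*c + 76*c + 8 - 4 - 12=56*c^2 + 12*c - 8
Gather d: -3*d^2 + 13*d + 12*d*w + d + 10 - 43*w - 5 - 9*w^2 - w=-3*d^2 + d*(12*w + 14) - 9*w^2 - 44*w + 5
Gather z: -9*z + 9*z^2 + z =9*z^2 - 8*z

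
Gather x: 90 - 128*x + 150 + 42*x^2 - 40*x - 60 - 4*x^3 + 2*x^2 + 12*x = -4*x^3 + 44*x^2 - 156*x + 180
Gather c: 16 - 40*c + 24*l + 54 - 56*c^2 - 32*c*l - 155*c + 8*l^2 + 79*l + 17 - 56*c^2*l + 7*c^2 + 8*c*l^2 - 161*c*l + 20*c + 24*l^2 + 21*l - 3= c^2*(-56*l - 49) + c*(8*l^2 - 193*l - 175) + 32*l^2 + 124*l + 84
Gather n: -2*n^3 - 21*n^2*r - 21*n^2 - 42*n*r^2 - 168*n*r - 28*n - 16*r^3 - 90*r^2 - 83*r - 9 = -2*n^3 + n^2*(-21*r - 21) + n*(-42*r^2 - 168*r - 28) - 16*r^3 - 90*r^2 - 83*r - 9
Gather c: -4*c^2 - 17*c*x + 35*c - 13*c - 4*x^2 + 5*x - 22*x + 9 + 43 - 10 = -4*c^2 + c*(22 - 17*x) - 4*x^2 - 17*x + 42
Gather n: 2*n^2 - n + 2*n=2*n^2 + n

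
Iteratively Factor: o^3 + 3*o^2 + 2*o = (o)*(o^2 + 3*o + 2) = o*(o + 2)*(o + 1)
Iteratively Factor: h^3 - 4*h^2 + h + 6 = (h - 3)*(h^2 - h - 2) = (h - 3)*(h - 2)*(h + 1)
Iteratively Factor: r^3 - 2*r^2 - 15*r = (r - 5)*(r^2 + 3*r) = r*(r - 5)*(r + 3)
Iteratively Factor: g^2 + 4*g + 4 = (g + 2)*(g + 2)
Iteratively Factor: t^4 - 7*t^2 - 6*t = (t - 3)*(t^3 + 3*t^2 + 2*t) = (t - 3)*(t + 2)*(t^2 + t) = t*(t - 3)*(t + 2)*(t + 1)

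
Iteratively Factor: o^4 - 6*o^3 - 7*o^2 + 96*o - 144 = (o - 3)*(o^3 - 3*o^2 - 16*o + 48) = (o - 4)*(o - 3)*(o^2 + o - 12) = (o - 4)*(o - 3)*(o + 4)*(o - 3)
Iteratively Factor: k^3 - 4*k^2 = (k)*(k^2 - 4*k) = k*(k - 4)*(k)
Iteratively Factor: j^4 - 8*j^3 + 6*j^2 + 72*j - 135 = (j - 5)*(j^3 - 3*j^2 - 9*j + 27) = (j - 5)*(j - 3)*(j^2 - 9) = (j - 5)*(j - 3)^2*(j + 3)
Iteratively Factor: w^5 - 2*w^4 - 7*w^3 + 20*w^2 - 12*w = (w - 2)*(w^4 - 7*w^2 + 6*w) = (w - 2)^2*(w^3 + 2*w^2 - 3*w) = (w - 2)^2*(w + 3)*(w^2 - w) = w*(w - 2)^2*(w + 3)*(w - 1)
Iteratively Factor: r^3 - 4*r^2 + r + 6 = (r + 1)*(r^2 - 5*r + 6) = (r - 2)*(r + 1)*(r - 3)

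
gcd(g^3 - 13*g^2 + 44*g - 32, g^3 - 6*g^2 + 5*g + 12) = g - 4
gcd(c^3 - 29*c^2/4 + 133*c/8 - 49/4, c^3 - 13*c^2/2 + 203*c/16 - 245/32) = c^2 - 21*c/4 + 49/8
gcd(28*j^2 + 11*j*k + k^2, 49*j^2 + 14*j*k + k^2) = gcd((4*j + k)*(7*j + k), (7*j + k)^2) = 7*j + k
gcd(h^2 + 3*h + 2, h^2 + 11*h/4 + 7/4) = h + 1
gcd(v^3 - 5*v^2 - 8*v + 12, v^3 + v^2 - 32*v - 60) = v^2 - 4*v - 12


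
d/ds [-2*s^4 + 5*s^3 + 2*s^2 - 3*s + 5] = -8*s^3 + 15*s^2 + 4*s - 3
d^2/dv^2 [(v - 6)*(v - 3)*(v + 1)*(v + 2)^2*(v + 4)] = 30*v^4 - 420*v^2 - 324*v + 392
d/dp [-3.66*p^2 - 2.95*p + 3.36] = -7.32*p - 2.95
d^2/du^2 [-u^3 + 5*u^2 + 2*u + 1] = 10 - 6*u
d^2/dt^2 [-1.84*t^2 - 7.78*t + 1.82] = -3.68000000000000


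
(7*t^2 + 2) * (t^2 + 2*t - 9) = 7*t^4 + 14*t^3 - 61*t^2 + 4*t - 18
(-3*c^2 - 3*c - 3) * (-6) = 18*c^2 + 18*c + 18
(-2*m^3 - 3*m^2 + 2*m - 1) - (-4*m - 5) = -2*m^3 - 3*m^2 + 6*m + 4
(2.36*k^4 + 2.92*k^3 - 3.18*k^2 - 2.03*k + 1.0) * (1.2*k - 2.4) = 2.832*k^5 - 2.16*k^4 - 10.824*k^3 + 5.196*k^2 + 6.072*k - 2.4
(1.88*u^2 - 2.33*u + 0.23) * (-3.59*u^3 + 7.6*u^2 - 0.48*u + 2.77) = -6.7492*u^5 + 22.6527*u^4 - 19.4361*u^3 + 8.074*u^2 - 6.5645*u + 0.6371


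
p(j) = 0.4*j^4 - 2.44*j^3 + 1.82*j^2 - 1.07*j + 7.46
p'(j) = 1.6*j^3 - 7.32*j^2 + 3.64*j - 1.07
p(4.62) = -17.01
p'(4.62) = 17.28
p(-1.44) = 21.78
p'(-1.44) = -26.27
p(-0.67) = 9.81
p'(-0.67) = -7.28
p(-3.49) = 196.42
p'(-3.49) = -170.95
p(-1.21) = 16.60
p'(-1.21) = -19.03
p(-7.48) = 2390.63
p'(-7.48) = -1107.47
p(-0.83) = 11.19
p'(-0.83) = -10.05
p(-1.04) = 13.75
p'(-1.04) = -14.57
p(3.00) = -12.85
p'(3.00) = -12.83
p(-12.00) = 12793.10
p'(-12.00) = -3863.63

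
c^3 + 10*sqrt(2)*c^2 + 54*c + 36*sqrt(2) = (c + sqrt(2))*(c + 3*sqrt(2))*(c + 6*sqrt(2))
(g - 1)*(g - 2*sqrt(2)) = g^2 - 2*sqrt(2)*g - g + 2*sqrt(2)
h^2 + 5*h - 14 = (h - 2)*(h + 7)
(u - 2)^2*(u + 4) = u^3 - 12*u + 16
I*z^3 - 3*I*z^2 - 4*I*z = z*(z - 4)*(I*z + I)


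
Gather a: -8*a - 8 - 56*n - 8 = -8*a - 56*n - 16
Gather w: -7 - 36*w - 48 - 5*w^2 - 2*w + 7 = -5*w^2 - 38*w - 48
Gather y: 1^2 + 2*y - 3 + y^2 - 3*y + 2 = y^2 - y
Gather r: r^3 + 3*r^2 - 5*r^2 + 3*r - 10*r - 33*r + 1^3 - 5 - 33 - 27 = r^3 - 2*r^2 - 40*r - 64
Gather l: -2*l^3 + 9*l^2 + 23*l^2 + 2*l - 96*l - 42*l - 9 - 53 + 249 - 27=-2*l^3 + 32*l^2 - 136*l + 160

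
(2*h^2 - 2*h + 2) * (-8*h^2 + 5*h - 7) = -16*h^4 + 26*h^3 - 40*h^2 + 24*h - 14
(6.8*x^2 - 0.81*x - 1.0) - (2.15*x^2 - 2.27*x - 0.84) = 4.65*x^2 + 1.46*x - 0.16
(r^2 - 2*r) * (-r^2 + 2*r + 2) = -r^4 + 4*r^3 - 2*r^2 - 4*r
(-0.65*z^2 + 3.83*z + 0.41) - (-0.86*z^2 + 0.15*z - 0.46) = 0.21*z^2 + 3.68*z + 0.87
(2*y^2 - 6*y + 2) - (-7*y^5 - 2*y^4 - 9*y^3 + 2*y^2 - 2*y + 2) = 7*y^5 + 2*y^4 + 9*y^3 - 4*y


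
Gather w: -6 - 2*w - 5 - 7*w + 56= 45 - 9*w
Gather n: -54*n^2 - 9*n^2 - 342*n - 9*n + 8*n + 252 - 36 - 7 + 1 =-63*n^2 - 343*n + 210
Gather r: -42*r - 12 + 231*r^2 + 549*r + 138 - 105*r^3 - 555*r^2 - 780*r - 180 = -105*r^3 - 324*r^2 - 273*r - 54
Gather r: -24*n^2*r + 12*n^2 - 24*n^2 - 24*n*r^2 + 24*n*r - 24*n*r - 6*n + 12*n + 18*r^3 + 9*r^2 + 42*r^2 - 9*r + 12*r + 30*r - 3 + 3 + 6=-12*n^2 + 6*n + 18*r^3 + r^2*(51 - 24*n) + r*(33 - 24*n^2) + 6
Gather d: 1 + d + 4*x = d + 4*x + 1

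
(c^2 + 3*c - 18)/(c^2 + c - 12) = (c + 6)/(c + 4)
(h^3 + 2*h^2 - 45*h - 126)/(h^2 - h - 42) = h + 3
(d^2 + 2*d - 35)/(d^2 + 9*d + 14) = (d - 5)/(d + 2)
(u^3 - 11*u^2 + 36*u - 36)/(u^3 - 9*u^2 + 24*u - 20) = (u^2 - 9*u + 18)/(u^2 - 7*u + 10)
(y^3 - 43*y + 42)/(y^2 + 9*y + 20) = (y^3 - 43*y + 42)/(y^2 + 9*y + 20)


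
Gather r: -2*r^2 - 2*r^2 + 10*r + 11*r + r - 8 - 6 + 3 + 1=-4*r^2 + 22*r - 10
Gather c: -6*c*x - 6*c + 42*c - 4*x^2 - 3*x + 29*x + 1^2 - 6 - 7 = c*(36 - 6*x) - 4*x^2 + 26*x - 12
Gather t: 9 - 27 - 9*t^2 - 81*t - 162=-9*t^2 - 81*t - 180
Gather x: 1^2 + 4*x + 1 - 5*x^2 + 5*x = -5*x^2 + 9*x + 2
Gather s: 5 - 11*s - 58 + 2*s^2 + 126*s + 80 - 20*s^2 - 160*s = -18*s^2 - 45*s + 27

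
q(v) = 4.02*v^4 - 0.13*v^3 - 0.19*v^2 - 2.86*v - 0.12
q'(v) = 16.08*v^3 - 0.39*v^2 - 0.38*v - 2.86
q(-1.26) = 13.57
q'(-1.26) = -35.17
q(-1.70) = 38.41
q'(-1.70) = -82.34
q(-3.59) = 681.45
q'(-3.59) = -750.52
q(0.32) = -1.02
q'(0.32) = -2.49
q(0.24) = -0.81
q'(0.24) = -2.75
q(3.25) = 432.61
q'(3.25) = 543.78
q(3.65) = 694.09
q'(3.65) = 772.48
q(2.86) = 256.07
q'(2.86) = 369.03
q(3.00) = 311.70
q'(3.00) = 426.65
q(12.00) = 83072.28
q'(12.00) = 27722.66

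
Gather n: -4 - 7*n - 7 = -7*n - 11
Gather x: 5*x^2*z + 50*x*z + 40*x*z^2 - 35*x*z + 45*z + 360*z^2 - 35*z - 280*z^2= 5*x^2*z + x*(40*z^2 + 15*z) + 80*z^2 + 10*z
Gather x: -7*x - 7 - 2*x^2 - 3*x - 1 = -2*x^2 - 10*x - 8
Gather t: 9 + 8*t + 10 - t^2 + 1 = -t^2 + 8*t + 20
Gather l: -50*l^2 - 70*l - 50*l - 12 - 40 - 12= -50*l^2 - 120*l - 64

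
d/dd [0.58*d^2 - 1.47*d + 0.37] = 1.16*d - 1.47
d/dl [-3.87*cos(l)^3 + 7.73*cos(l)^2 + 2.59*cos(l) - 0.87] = (11.61*cos(l)^2 - 15.46*cos(l) - 2.59)*sin(l)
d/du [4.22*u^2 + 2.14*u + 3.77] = 8.44*u + 2.14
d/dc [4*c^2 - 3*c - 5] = 8*c - 3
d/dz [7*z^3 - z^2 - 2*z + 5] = 21*z^2 - 2*z - 2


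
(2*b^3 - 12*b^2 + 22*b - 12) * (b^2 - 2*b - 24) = 2*b^5 - 16*b^4 - 2*b^3 + 232*b^2 - 504*b + 288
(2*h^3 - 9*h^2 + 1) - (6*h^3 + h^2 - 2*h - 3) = -4*h^3 - 10*h^2 + 2*h + 4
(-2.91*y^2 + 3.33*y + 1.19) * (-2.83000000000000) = 8.2353*y^2 - 9.4239*y - 3.3677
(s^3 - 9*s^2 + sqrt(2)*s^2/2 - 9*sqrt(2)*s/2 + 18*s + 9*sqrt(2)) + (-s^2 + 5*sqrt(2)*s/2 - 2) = s^3 - 10*s^2 + sqrt(2)*s^2/2 - 2*sqrt(2)*s + 18*s - 2 + 9*sqrt(2)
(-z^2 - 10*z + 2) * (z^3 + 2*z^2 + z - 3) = -z^5 - 12*z^4 - 19*z^3 - 3*z^2 + 32*z - 6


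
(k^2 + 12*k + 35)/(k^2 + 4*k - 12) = (k^2 + 12*k + 35)/(k^2 + 4*k - 12)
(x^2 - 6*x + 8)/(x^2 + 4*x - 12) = (x - 4)/(x + 6)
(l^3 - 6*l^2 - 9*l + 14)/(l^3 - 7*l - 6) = (l^2 - 8*l + 7)/(l^2 - 2*l - 3)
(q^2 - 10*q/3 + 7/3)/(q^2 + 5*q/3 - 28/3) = (q - 1)/(q + 4)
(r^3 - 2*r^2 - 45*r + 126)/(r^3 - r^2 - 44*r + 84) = (r - 3)/(r - 2)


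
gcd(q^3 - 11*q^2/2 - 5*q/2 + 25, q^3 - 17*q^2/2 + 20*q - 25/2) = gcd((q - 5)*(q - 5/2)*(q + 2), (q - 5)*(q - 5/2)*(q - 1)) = q^2 - 15*q/2 + 25/2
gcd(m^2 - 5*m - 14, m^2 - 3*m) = 1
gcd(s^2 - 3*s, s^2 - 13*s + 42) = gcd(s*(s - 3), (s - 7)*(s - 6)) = 1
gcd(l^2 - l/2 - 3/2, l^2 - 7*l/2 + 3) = l - 3/2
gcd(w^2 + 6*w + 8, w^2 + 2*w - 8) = w + 4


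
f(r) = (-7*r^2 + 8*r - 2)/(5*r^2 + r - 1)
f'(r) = (8 - 14*r)/(5*r^2 + r - 1) + (-10*r - 1)*(-7*r^2 + 8*r - 2)/(5*r^2 + r - 1)^2 = (-47*r^2 + 34*r - 6)/(25*r^4 + 10*r^3 - 9*r^2 - 2*r + 1)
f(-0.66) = -19.94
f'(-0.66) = -182.29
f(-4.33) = -1.90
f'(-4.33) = -0.13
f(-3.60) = -2.02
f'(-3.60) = -0.20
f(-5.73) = -1.76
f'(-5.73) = -0.07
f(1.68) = -0.56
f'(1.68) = -0.37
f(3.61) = -0.95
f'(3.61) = -0.11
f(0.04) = 1.78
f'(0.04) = -5.20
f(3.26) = -0.91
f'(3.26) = -0.13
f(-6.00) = -1.75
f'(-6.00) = -0.06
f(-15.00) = -1.53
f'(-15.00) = -0.00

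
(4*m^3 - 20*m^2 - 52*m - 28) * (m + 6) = 4*m^4 + 4*m^3 - 172*m^2 - 340*m - 168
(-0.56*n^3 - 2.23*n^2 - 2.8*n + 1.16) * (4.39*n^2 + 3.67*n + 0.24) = -2.4584*n^5 - 11.8449*n^4 - 20.6105*n^3 - 5.7188*n^2 + 3.5852*n + 0.2784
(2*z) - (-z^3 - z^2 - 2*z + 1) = z^3 + z^2 + 4*z - 1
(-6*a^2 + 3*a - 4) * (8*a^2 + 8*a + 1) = -48*a^4 - 24*a^3 - 14*a^2 - 29*a - 4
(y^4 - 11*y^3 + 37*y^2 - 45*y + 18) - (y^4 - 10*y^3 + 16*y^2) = -y^3 + 21*y^2 - 45*y + 18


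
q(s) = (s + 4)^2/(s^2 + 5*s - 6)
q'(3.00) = -0.89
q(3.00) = 2.72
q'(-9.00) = 0.03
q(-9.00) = 0.83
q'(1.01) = -35714.27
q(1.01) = 358.06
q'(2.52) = -1.54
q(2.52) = 3.28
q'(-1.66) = -0.47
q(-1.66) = -0.47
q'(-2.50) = -0.24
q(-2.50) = -0.18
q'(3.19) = -0.74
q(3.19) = 2.57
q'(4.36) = -0.31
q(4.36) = 2.01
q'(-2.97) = -0.16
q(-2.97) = -0.09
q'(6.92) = -0.10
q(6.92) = 1.56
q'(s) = (-2*s - 5)*(s + 4)^2/(s^2 + 5*s - 6)^2 + (2*s + 8)/(s^2 + 5*s - 6)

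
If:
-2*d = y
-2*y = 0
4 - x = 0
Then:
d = 0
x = 4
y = 0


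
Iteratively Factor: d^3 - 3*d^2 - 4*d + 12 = (d + 2)*(d^2 - 5*d + 6) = (d - 3)*(d + 2)*(d - 2)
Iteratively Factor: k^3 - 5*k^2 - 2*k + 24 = (k - 4)*(k^2 - k - 6) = (k - 4)*(k - 3)*(k + 2)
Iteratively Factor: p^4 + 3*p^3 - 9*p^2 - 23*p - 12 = (p - 3)*(p^3 + 6*p^2 + 9*p + 4) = (p - 3)*(p + 1)*(p^2 + 5*p + 4) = (p - 3)*(p + 1)*(p + 4)*(p + 1)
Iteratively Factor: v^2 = (v)*(v)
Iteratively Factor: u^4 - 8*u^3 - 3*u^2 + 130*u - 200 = (u - 5)*(u^3 - 3*u^2 - 18*u + 40) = (u - 5)*(u + 4)*(u^2 - 7*u + 10) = (u - 5)^2*(u + 4)*(u - 2)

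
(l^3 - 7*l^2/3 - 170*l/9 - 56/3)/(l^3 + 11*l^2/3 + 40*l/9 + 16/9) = (3*l^2 - 11*l - 42)/(3*l^2 + 7*l + 4)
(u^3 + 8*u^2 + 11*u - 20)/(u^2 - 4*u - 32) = (u^2 + 4*u - 5)/(u - 8)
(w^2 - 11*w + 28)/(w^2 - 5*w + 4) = (w - 7)/(w - 1)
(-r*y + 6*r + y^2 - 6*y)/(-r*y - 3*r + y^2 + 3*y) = (y - 6)/(y + 3)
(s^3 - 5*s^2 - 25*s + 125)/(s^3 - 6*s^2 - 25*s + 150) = (s - 5)/(s - 6)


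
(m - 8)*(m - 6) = m^2 - 14*m + 48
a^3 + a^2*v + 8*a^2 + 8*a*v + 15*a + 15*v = (a + 3)*(a + 5)*(a + v)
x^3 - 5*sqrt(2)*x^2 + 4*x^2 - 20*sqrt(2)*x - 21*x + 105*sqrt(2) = (x - 3)*(x + 7)*(x - 5*sqrt(2))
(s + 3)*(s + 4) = s^2 + 7*s + 12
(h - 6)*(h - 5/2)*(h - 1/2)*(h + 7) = h^4 - 2*h^3 - 175*h^2/4 + 509*h/4 - 105/2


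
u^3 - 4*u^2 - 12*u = u*(u - 6)*(u + 2)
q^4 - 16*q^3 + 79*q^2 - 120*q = q*(q - 8)*(q - 5)*(q - 3)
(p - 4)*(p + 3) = p^2 - p - 12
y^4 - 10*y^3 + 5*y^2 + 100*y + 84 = (y - 7)*(y - 6)*(y + 1)*(y + 2)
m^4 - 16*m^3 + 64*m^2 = m^2*(m - 8)^2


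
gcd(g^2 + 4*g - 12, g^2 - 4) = g - 2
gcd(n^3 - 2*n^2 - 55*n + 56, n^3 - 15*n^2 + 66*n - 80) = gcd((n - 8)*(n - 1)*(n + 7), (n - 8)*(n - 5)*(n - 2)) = n - 8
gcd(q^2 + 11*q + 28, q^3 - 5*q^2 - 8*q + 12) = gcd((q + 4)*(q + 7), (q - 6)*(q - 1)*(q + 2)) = 1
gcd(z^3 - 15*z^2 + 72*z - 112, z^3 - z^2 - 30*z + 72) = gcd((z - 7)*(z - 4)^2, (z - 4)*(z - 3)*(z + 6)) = z - 4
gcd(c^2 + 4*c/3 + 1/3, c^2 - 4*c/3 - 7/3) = c + 1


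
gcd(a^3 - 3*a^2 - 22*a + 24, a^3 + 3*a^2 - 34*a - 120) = a^2 - 2*a - 24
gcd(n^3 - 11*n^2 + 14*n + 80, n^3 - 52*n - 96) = n^2 - 6*n - 16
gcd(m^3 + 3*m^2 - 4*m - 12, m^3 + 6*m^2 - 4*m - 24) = m^2 - 4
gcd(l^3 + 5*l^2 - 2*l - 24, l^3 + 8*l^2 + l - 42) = l^2 + l - 6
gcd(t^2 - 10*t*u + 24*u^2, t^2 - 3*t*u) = 1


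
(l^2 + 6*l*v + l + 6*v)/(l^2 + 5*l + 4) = (l + 6*v)/(l + 4)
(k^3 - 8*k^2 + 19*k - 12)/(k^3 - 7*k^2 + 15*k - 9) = (k - 4)/(k - 3)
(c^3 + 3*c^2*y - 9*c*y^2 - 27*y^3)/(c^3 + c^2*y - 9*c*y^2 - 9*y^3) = (c + 3*y)/(c + y)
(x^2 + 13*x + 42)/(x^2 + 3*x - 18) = (x + 7)/(x - 3)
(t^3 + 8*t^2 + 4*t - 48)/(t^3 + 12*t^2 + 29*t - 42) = (t^2 + 2*t - 8)/(t^2 + 6*t - 7)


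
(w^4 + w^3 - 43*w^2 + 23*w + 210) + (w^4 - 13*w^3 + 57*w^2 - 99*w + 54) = 2*w^4 - 12*w^3 + 14*w^2 - 76*w + 264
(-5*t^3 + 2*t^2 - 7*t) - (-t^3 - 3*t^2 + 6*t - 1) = -4*t^3 + 5*t^2 - 13*t + 1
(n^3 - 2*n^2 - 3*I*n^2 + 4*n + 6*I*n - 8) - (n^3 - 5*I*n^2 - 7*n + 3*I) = -2*n^2 + 2*I*n^2 + 11*n + 6*I*n - 8 - 3*I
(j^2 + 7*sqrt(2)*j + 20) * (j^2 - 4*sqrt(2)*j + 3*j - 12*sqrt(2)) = j^4 + 3*j^3 + 3*sqrt(2)*j^3 - 36*j^2 + 9*sqrt(2)*j^2 - 80*sqrt(2)*j - 108*j - 240*sqrt(2)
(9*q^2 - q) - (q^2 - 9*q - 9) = 8*q^2 + 8*q + 9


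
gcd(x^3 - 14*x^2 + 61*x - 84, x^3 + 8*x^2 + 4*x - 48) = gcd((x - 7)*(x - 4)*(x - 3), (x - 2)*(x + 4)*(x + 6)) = 1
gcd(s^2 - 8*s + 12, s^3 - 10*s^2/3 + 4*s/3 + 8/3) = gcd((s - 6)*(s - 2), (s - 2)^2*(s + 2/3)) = s - 2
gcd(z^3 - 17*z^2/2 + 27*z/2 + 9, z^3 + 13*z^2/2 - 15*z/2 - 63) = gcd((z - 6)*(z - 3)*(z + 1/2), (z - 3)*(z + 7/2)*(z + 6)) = z - 3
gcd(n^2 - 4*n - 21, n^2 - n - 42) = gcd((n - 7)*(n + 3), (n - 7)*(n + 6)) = n - 7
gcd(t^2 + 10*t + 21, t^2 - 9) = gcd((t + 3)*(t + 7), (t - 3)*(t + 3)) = t + 3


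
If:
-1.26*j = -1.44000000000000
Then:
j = 1.14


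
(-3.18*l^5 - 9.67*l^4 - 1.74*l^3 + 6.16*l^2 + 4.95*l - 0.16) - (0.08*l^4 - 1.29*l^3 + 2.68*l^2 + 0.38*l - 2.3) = -3.18*l^5 - 9.75*l^4 - 0.45*l^3 + 3.48*l^2 + 4.57*l + 2.14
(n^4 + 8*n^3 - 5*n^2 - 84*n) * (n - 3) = n^5 + 5*n^4 - 29*n^3 - 69*n^2 + 252*n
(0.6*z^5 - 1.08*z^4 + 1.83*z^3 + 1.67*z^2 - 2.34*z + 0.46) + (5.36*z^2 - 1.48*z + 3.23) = 0.6*z^5 - 1.08*z^4 + 1.83*z^3 + 7.03*z^2 - 3.82*z + 3.69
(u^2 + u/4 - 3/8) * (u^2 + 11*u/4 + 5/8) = u^4 + 3*u^3 + 15*u^2/16 - 7*u/8 - 15/64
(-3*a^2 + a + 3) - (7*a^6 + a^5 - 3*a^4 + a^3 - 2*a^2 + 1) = -7*a^6 - a^5 + 3*a^4 - a^3 - a^2 + a + 2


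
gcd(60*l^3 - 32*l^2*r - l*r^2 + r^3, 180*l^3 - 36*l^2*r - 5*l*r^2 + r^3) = -30*l^2 + l*r + r^2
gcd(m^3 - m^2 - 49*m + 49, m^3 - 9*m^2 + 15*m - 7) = m^2 - 8*m + 7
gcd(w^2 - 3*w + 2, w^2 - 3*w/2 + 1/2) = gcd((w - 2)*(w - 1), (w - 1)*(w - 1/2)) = w - 1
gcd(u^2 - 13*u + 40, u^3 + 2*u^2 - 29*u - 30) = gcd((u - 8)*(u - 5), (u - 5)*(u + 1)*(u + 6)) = u - 5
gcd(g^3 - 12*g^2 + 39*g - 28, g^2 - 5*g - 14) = g - 7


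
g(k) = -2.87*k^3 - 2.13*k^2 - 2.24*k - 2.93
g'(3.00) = -92.51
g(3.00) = -106.31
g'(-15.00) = -1875.59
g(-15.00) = 9237.67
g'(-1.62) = -17.93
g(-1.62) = 7.31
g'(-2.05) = -29.69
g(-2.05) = 17.44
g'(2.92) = -88.09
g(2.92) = -99.09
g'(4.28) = -178.19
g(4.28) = -276.55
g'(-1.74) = -20.90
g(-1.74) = 9.64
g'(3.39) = -115.63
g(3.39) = -146.81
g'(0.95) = -14.06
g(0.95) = -9.44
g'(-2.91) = -62.75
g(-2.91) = 56.27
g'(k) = -8.61*k^2 - 4.26*k - 2.24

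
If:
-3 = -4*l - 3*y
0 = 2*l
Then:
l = 0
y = 1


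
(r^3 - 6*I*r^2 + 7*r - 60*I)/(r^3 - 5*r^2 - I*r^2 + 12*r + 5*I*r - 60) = (r - 5*I)/(r - 5)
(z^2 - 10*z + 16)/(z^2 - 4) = (z - 8)/(z + 2)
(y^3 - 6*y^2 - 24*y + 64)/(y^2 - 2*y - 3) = (-y^3 + 6*y^2 + 24*y - 64)/(-y^2 + 2*y + 3)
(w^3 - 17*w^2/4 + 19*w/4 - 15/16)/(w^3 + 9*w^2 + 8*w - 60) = (16*w^3 - 68*w^2 + 76*w - 15)/(16*(w^3 + 9*w^2 + 8*w - 60))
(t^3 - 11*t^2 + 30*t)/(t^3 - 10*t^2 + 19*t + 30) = t/(t + 1)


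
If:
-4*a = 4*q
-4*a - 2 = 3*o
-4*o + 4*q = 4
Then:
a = 1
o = -2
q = -1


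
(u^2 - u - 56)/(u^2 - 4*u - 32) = (u + 7)/(u + 4)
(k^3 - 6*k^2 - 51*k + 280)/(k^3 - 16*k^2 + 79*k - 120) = (k + 7)/(k - 3)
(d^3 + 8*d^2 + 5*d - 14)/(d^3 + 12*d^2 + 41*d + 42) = (d - 1)/(d + 3)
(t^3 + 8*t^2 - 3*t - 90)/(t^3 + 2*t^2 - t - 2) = (t^3 + 8*t^2 - 3*t - 90)/(t^3 + 2*t^2 - t - 2)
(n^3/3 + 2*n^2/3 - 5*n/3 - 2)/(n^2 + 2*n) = (n^3 + 2*n^2 - 5*n - 6)/(3*n*(n + 2))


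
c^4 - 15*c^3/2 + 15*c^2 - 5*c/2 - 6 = (c - 4)*(c - 3)*(c - 1)*(c + 1/2)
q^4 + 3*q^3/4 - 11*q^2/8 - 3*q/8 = q*(q - 1)*(q + 1/4)*(q + 3/2)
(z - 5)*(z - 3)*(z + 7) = z^3 - z^2 - 41*z + 105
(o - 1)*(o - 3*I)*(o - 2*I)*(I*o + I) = I*o^4 + 5*o^3 - 7*I*o^2 - 5*o + 6*I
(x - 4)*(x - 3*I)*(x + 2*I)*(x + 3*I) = x^4 - 4*x^3 + 2*I*x^3 + 9*x^2 - 8*I*x^2 - 36*x + 18*I*x - 72*I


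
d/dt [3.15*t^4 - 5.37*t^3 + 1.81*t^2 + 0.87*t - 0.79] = 12.6*t^3 - 16.11*t^2 + 3.62*t + 0.87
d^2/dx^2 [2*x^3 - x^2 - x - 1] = 12*x - 2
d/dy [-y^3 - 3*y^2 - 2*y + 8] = -3*y^2 - 6*y - 2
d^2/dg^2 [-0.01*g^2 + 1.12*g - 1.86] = -0.0200000000000000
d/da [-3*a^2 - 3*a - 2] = -6*a - 3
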